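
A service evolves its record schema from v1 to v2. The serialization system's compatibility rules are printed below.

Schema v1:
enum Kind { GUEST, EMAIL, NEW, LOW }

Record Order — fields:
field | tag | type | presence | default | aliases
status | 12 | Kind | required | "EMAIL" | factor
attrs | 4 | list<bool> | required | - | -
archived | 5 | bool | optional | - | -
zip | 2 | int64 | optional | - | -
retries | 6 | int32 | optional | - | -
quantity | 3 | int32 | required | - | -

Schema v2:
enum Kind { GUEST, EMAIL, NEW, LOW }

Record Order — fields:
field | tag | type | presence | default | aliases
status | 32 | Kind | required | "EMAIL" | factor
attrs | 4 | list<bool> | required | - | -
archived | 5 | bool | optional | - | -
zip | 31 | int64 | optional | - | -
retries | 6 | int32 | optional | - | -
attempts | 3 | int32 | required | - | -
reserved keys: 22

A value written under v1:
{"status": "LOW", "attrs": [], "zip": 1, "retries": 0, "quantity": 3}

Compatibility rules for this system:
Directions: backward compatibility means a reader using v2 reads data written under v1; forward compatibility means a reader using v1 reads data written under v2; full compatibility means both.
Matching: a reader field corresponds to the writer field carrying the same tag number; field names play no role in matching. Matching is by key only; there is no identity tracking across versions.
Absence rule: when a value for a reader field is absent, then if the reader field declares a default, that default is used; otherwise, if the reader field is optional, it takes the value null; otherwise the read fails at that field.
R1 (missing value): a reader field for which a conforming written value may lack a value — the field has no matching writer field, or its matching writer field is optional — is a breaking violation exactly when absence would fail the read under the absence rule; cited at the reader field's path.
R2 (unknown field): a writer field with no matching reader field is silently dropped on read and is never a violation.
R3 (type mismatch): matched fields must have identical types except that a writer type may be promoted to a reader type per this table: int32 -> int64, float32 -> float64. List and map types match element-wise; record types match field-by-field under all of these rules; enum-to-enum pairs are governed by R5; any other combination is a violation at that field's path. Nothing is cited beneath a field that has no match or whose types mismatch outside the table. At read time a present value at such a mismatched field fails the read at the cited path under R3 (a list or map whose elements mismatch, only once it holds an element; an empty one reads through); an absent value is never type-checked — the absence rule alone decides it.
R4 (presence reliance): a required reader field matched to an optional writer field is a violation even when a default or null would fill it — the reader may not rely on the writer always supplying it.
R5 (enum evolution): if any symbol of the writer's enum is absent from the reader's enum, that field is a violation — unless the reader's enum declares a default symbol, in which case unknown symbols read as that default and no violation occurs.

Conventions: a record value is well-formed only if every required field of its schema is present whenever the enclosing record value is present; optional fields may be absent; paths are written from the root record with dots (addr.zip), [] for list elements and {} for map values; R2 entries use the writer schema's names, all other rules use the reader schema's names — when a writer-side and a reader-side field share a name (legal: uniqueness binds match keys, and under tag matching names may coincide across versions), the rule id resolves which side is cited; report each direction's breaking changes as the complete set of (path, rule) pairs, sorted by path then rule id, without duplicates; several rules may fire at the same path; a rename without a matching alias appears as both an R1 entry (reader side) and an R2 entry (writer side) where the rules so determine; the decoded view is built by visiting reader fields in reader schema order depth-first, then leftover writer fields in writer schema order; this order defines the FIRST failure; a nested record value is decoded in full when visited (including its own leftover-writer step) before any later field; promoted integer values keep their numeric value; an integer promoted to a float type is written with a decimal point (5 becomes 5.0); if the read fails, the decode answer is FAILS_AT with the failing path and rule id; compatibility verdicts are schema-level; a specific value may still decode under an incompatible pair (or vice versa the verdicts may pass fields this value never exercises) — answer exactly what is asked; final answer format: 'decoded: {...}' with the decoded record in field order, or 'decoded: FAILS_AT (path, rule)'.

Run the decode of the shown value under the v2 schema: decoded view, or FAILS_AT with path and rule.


the writer's type comes first in each Order pair
decode (reader v2):
  status := "EMAIL" (no value, default fills)
  attrs := []
  archived := null (not supplied -> null)
  zip := null (not supplied -> null)
  retries := 0
  attempts := 3 (from writer quantity)
  writer status: unmatched, discarded
  writer zip: unmatched, discarded
  => decoded: {"status": "EMAIL", "attrs": [], "archived": null, "zip": null, "retries": 0, "attempts": 3}

decoded: {"status": "EMAIL", "attrs": [], "archived": null, "zip": null, "retries": 0, "attempts": 3}


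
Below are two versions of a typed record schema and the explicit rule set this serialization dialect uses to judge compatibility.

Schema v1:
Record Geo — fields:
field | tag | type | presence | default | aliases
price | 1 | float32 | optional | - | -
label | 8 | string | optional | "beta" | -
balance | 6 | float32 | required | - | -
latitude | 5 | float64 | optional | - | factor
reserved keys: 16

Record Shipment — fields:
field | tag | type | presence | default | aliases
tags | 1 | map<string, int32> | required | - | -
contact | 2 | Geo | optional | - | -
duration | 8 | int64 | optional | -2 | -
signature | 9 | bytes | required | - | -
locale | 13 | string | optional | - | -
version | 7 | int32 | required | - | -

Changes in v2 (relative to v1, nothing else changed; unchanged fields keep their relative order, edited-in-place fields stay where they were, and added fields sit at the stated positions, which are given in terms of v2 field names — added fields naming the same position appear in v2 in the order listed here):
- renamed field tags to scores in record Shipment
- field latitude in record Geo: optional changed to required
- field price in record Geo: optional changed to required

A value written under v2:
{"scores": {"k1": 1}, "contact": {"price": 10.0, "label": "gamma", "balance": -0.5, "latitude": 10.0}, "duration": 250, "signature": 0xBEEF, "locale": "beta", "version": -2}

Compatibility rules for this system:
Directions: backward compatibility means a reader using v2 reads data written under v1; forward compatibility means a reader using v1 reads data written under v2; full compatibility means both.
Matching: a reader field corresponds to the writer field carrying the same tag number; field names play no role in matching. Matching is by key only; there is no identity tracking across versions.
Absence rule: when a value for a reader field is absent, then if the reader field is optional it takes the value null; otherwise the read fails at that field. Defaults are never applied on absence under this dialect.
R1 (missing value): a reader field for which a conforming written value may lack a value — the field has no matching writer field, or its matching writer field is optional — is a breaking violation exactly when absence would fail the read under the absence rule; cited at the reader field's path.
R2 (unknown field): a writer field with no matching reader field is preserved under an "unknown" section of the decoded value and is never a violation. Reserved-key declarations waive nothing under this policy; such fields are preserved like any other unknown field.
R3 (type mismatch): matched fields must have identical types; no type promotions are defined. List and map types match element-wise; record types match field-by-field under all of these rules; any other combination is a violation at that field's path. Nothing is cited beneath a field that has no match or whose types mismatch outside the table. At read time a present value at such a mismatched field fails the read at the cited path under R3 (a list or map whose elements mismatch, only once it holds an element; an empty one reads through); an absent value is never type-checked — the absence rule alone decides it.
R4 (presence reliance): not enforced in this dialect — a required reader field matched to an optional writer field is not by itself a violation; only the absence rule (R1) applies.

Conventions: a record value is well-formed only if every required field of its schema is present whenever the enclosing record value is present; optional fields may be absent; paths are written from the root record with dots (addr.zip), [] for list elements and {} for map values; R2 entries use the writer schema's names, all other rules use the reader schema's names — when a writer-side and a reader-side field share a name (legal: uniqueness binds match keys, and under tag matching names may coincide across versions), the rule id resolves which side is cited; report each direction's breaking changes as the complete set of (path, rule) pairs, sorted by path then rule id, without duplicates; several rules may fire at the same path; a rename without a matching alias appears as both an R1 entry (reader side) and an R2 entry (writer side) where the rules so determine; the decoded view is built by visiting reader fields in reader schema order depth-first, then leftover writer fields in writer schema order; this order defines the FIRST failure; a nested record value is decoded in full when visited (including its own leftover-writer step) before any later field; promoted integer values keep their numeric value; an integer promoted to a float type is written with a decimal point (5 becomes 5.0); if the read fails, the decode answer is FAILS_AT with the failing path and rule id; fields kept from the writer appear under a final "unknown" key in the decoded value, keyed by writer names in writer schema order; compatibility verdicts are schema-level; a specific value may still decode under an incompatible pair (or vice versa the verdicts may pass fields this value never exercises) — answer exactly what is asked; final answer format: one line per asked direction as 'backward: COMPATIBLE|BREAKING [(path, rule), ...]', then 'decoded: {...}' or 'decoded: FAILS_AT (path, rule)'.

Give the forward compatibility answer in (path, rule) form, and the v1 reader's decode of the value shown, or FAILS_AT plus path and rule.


forward: COMPATIBLE []; decoded: {"tags": {"k1": 1}, "contact": {"price": 10.0, "label": "gamma", "balance": -0.5, "latitude": 10.0}, "duration": 250, "signature": 0xBEEF, "locale": "beta", "version": -2}

the writer's type comes first in each Shipment pair
checking forward for Shipment: reader v1 against writer v2:
  tags: map<string, int32> -> map<string, int32>, writer required; from scores
  contact: Geo -> Geo, writer optional; from contact
  duration: int64 -> int64, writer optional; from duration
  signature: bytes -> bytes, writer required; from signature
  locale: string -> string, writer optional; from locale
  version: int32 -> int32, writer required; from version
  contact.price: float32 -> float32, writer required; from contact.price
  contact.label: string -> string, writer optional; from contact.label
  contact.balance: float32 -> float32, writer required; from contact.balance
  contact.latitude: float64 -> float64, writer required; from contact.latitude
  => forward verdict for Shipment: COMPATIBLE, no violations
decode walk for Shipment under reader schema v1:
  tags := {"k1": 1} (from writer scores)
  contact.price := 10.0
  contact.label := "gamma"
  contact.balance := -0.5
  contact.latitude := 10.0
  duration := 250
  signature := 0xBEEF
  locale := "beta"
  version := -2
  => decoded: {"tags": {"k1": 1}, "contact": {"price": 10.0, "label": "gamma", "balance": -0.5, "latitude": 10.0}, "duration": 250, "signature": 0xBEEF, "locale": "beta", "version": -2}
remaining Shipment differences; none change what is asked:
  renamed field tags to scores in record Shipment -> triggers nothing under Shipment's printed rules — same verdict
  field latitude in record Geo: optional changed to required -> matters only for Shipment's backward compatibility — outside the asked direction
  field price in record Geo: optional changed to required -> matters only for Shipment's backward compatibility — outside the asked direction


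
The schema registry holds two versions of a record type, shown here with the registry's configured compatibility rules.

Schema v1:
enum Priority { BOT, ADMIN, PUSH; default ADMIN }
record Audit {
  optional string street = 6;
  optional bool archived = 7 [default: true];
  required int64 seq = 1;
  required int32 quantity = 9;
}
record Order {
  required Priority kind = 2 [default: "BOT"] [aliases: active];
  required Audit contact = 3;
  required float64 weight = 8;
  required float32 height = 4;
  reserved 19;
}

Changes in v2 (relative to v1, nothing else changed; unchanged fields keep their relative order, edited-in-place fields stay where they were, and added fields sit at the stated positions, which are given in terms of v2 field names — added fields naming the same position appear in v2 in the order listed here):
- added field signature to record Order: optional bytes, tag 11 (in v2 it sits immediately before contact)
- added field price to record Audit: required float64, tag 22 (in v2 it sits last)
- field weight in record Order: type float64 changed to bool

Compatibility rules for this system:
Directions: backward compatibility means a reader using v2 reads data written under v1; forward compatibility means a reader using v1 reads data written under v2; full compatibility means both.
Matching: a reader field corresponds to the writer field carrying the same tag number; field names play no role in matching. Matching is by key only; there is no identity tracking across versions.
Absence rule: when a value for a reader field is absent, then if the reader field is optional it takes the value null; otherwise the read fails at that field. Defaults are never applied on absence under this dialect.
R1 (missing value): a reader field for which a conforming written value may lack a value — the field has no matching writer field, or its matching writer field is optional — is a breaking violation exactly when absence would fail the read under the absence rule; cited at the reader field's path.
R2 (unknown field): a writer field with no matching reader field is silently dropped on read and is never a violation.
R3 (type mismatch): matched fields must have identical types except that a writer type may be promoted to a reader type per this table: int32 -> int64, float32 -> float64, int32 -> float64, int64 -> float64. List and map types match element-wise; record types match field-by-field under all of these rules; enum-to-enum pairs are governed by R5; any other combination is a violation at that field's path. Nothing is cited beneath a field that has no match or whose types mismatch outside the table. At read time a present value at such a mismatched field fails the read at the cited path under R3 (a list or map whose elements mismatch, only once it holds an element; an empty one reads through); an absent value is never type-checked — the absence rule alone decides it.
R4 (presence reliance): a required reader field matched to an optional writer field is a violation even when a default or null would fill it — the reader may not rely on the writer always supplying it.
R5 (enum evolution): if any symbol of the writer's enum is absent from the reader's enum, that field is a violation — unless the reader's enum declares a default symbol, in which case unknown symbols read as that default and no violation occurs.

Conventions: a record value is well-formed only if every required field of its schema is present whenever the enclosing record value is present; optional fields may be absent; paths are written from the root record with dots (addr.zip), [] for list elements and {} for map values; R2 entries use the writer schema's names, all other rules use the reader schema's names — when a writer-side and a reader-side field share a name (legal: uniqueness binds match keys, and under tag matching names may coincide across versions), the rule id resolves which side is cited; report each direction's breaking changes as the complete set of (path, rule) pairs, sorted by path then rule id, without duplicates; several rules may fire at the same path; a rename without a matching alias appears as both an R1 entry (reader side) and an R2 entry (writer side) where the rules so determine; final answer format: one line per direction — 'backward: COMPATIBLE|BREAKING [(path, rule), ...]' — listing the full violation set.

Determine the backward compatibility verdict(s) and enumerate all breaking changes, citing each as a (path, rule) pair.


arrows below run writer -> reader for Order
backward pass over Order, reader schema v2, writer schema v1:
  kind: Priority -> Priority, writer required; from kind
  no writer field matches reader signature
  contact: Audit -> Audit, writer required; from contact
  weight: float64 -> bool, writer required; from weight
  height: float32 -> float32, writer required; from height
  contact.street: string -> string, writer optional; from contact.street
  contact.archived: bool -> bool, writer optional; from contact.archived
  contact.seq: int64 -> int64, writer required; from contact.seq
  contact.quantity: int32 -> int32, writer required; from contact.quantity
  no writer field matches reader contact.price
  violation R1 at contact.price
  violation R3 at weight
  => backward: BREAKING (2)
ruling out the remaining Order differences:
  added field signature to record Order: optional bytes, tag 11 (in v2 it sits immediately before contact) -> no rule fires on it in Order's dialect; the asked verdict holds

backward: BREAKING [(contact.price, R1), (weight, R3)]


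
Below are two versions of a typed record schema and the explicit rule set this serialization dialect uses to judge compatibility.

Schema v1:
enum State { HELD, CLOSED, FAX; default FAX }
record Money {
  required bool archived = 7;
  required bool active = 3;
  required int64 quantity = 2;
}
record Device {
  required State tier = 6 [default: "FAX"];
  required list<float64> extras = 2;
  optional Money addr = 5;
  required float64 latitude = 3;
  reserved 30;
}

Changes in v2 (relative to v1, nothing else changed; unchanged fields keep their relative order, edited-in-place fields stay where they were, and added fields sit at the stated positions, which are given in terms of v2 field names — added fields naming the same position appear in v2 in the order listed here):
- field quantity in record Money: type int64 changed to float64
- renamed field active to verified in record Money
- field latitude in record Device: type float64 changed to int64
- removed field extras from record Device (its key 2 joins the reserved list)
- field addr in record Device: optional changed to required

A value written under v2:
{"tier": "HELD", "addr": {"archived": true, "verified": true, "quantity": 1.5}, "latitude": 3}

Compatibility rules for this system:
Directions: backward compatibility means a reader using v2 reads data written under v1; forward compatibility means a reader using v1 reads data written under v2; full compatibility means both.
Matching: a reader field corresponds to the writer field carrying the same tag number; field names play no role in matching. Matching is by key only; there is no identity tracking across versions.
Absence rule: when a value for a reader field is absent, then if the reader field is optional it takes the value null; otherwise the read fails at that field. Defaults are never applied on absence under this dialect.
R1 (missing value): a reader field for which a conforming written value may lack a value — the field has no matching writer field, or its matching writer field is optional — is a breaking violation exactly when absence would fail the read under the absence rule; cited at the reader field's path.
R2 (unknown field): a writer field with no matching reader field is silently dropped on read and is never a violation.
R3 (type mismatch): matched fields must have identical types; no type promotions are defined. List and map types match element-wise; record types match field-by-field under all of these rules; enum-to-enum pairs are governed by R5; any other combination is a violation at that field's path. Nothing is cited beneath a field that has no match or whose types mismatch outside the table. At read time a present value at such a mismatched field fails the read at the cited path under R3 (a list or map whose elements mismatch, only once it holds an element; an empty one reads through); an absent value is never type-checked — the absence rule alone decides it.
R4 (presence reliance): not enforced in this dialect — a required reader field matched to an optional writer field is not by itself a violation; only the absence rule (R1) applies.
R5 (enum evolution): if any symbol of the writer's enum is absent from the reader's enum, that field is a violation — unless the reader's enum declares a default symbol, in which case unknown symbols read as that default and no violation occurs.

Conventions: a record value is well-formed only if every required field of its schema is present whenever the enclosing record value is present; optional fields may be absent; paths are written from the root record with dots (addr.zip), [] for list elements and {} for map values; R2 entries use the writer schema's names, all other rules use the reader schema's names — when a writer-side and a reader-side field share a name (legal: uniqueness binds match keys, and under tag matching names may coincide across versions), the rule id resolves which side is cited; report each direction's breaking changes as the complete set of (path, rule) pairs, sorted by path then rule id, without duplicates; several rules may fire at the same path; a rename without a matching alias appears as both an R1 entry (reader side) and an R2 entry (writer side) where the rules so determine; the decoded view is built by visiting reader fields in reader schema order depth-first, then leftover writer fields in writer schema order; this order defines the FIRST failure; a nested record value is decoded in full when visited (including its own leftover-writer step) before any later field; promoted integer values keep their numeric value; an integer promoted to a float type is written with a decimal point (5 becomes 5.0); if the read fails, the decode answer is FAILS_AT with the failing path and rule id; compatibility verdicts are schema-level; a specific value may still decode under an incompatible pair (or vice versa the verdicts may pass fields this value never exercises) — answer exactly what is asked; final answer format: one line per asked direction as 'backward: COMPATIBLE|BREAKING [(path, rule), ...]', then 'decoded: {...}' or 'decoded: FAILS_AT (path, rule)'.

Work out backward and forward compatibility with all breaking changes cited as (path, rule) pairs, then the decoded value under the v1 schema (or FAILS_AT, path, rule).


backward: BREAKING [(addr, R1), (addr.quantity, R3), (latitude, R3)]; forward: BREAKING [(addr.quantity, R3), (extras, R1), (latitude, R3)]; decoded: FAILS_AT (extras, R1)

the writer's type comes first in each Device pair
backward on Device — v2 reading data written by v1:
  tier: paired with writer tier (State -> State; writer required)
  addr: paired with writer addr (Money -> Money; writer optional)
  latitude: paired with writer latitude (float64 -> int64; writer required)
  writer field extras has no reader counterpart
  addr.archived: paired with writer addr.archived (bool -> bool; writer required)
  addr.verified: paired with writer addr.active (bool -> bool; writer required)
  addr.quantity: paired with writer addr.quantity (int64 -> float64; writer required)
  breaking: (addr, R1)
  breaking: (addr.quantity, R3)
  breaking: (latitude, R3)
  => backward verdict for Device: BREAKING, 3 violation(s)
forward on Device — v1 reading data written by v2:
  tier: paired with writer tier (State -> State; writer required)
  no writer field matches reader extras
  addr: paired with writer addr (Money -> Money; writer required)
  latitude: paired with writer latitude (int64 -> float64; writer required)
  addr.archived: paired with writer addr.archived (bool -> bool; writer required)
  addr.active: paired with writer addr.verified (bool -> bool; writer required)
  addr.quantity: paired with writer addr.quantity (float64 -> int64; writer required)
  breaking: (addr.quantity, R3)
  breaking: (extras, R1)
  breaking: (latitude, R3)
  => forward verdict for Device: BREAKING, 3 violation(s)
decode walk for Device under reader schema v1:
  tier := "HELD"
  read fails at extras under R1 (no fill)
  => FAILS_AT (extras, R1)


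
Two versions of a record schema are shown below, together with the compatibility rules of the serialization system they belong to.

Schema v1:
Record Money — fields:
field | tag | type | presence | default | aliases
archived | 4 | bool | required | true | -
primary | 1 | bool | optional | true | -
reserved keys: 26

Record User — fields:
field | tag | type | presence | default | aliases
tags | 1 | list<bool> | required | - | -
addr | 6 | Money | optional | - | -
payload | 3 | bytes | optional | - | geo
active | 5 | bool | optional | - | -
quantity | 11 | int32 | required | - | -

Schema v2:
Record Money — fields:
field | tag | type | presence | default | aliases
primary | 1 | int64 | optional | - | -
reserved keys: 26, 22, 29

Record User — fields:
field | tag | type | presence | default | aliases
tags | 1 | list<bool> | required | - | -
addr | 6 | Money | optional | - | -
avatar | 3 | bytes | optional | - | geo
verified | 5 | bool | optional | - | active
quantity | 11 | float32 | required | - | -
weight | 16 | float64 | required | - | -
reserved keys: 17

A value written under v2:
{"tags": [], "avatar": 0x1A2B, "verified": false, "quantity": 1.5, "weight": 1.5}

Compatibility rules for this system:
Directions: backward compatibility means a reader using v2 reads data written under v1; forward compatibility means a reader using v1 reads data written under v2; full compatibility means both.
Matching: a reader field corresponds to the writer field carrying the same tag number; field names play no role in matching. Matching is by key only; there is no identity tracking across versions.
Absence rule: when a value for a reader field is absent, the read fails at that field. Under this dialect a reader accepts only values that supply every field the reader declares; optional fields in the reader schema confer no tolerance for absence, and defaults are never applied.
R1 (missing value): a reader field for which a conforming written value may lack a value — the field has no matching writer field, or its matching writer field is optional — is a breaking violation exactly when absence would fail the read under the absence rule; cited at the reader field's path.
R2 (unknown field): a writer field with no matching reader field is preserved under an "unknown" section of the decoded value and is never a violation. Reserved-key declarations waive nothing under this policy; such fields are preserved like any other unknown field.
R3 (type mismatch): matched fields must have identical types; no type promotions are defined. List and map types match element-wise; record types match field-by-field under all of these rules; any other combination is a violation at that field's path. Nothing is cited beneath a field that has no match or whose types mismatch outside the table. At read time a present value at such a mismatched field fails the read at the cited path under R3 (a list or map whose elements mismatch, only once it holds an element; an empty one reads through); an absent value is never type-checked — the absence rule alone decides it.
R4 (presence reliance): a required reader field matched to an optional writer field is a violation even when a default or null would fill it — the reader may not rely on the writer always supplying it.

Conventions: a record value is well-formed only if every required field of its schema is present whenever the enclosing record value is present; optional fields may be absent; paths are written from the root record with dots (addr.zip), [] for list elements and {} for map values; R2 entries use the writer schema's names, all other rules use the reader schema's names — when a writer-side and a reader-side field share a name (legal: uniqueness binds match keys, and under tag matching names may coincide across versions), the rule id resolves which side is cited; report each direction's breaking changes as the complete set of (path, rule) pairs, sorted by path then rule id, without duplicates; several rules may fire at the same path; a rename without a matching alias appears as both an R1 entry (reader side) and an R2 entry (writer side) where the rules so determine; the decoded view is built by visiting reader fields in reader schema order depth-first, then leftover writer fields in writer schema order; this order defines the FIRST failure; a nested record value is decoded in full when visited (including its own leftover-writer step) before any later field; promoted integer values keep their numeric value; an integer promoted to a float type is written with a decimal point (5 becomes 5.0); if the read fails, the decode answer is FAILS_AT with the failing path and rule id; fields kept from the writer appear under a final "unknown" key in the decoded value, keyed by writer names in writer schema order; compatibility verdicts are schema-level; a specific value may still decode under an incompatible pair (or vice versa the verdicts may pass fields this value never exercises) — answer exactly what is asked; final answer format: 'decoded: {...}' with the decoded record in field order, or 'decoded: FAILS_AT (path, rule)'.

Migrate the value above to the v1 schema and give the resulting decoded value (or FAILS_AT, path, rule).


each type pair in User: writer, then reader
migrating the User value to v1:
  tags := []
  read fails at addr under R1 (no fill)
  => FAILS_AT (addr, R1)
checking off the User differences that do not matter here:
  field primary in record Money: type bool changed to int64 (its default is dropped) -> affects the rule determinations only; this particular User value decodes identically
  removed field archived from record Money -> affects the rule determinations only; this particular User value decodes identically
  field quantity in record User: type int32 changed to float32 -> affects the rule determinations only; this particular User value decodes identically
  renamed field active to verified in record User (alias active declared on the renamed field) -> affects the rule determinations only; this particular User value decodes identically
  renamed field payload to avatar in record User -> affects the rule determinations only; this particular User value decodes identically
  added field weight to record User: required float64, tag 16 (in v2 it sits last) -> affects the rule determinations only; this particular User value decodes identically

decoded: FAILS_AT (addr, R1)


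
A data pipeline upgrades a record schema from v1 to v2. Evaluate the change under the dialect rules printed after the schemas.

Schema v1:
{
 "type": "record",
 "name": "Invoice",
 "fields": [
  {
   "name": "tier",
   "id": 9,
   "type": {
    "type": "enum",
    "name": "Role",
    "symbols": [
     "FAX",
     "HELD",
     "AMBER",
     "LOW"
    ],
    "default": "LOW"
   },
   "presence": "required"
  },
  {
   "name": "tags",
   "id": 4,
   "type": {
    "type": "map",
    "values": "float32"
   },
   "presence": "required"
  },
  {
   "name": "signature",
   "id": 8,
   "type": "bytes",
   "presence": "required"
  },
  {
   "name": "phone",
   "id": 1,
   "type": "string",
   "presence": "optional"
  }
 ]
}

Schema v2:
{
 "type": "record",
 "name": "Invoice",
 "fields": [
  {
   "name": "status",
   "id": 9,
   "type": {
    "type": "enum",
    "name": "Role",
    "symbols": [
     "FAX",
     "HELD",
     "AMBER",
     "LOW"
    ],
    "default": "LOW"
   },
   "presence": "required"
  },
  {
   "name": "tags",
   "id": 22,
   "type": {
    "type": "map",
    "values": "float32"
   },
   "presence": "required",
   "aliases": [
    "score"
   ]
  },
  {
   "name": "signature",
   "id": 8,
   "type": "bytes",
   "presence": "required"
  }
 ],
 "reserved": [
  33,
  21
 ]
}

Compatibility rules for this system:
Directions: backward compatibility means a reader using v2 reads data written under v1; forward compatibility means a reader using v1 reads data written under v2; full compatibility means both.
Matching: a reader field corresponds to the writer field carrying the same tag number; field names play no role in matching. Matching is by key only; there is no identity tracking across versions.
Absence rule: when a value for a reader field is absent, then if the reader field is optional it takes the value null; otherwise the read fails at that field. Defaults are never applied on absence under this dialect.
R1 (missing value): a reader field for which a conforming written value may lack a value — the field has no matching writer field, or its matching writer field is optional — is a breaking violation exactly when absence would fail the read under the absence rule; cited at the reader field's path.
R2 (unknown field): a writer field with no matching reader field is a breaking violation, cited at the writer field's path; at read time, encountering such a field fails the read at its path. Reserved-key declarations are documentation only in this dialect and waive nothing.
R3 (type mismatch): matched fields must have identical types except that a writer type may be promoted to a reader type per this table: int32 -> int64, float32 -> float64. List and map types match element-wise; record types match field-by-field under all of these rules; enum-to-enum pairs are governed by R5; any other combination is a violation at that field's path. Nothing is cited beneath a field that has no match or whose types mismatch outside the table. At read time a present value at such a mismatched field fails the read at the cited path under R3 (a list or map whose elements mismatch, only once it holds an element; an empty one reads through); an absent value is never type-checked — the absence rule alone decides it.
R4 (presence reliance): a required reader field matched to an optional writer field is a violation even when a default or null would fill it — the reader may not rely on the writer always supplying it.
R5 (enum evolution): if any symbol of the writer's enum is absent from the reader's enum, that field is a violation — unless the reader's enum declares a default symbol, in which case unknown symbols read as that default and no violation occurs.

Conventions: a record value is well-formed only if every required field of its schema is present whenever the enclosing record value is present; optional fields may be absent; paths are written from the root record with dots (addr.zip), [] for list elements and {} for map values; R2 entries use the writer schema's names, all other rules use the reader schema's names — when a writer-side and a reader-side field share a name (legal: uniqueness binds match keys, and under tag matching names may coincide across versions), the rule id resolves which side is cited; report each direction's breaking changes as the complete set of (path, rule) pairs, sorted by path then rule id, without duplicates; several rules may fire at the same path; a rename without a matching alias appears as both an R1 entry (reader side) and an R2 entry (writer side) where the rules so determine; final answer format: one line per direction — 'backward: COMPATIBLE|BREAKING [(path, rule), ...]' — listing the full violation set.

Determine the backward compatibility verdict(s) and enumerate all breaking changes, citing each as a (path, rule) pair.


the writer's type comes first in each Invoice pair
checking backward for Invoice: reader v2 against writer v1:
  Role -> Role, writer required: status aligns to tier
  tags: no writer-side match
  bytes -> bytes, writer required: signature aligns to signature
  tags (writer side), unknown to reader
  phone (writer side), unknown to reader
  R2 fires at phone
  R1 fires at tags
  R2 fires at tags
  => 3 violation(s): backward is BREAKING for Invoice
ruling out the remaining Invoice differences:
  renamed field tier to status in record Invoice -> inert for the asked Invoice verdict: nothing fires

backward: BREAKING [(phone, R2), (tags, R1), (tags, R2)]


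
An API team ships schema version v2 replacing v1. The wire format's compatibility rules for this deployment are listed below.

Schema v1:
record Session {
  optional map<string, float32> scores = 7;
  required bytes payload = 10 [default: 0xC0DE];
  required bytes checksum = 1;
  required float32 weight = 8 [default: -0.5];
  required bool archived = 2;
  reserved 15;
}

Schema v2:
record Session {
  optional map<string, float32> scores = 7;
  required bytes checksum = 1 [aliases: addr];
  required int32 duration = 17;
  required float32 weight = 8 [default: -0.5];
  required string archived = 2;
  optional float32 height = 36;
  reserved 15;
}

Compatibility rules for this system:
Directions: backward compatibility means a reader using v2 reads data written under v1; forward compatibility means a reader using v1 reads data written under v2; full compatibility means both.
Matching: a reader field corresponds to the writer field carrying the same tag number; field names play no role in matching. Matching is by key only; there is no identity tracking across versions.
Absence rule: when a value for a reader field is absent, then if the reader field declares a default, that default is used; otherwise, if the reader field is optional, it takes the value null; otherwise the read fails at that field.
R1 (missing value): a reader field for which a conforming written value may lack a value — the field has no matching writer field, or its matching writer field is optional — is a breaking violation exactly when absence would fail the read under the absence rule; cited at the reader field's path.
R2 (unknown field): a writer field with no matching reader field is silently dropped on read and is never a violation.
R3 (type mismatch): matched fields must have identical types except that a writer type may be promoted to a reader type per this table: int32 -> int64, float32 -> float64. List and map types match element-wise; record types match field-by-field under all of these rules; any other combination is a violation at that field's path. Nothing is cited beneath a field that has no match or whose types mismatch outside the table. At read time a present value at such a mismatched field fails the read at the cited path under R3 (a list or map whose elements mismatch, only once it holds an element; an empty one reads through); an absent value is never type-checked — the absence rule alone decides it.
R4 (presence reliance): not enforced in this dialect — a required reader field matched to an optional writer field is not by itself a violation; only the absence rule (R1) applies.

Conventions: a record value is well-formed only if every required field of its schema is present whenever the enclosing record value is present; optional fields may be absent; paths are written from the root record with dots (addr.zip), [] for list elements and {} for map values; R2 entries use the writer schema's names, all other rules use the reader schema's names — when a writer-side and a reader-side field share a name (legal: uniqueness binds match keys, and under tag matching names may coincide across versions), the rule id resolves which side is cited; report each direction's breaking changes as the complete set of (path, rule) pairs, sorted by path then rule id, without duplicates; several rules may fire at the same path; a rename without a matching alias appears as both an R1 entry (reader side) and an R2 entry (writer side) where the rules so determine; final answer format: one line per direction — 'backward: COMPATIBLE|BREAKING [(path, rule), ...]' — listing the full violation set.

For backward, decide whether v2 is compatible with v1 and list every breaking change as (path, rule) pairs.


arrows below run writer -> reader for Session
checking backward for Session: reader v2 against writer v1:
  scores <- scores (map<string, float32> -> map<string, float32>, writer optional)
  checksum <- checksum (bytes -> bytes, writer required)
  duration: no writer match
  weight <- weight (float32 -> float32, writer required)
  archived <- archived (bool -> string, writer required)
  height: no writer match
  payload (writer side), unknown to reader
  rule R3 violated at archived
  rule R1 violated at duration
  => backward verdict for Session: BREAKING, 2 violation(s)
ruling out the remaining Session differences:
  removed field payload from record Session -> no rule fires on it in Session's dialect; the asked verdict holds
  added field height to record Session: optional float32, tag 36 (in v2 it sits last) -> no rule fires on it in Session's dialect; the asked verdict holds

backward: BREAKING [(archived, R3), (duration, R1)]
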